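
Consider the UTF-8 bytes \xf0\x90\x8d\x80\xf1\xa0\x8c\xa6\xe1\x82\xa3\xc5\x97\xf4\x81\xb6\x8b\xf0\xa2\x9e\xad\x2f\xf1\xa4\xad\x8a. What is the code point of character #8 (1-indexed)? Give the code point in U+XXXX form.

U+64B4A

Offset 0: leading byte 0xF0 = 11110000 → 4-byte char #1 = F0 90 8D 80.
Offset 4: leading byte 0xF1 = 11110001 → 4-byte char #2 = F1 A0 8C A6.
Offset 8: leading byte 0xE1 = 11100001 → 3-byte char #3 = E1 82 A3.
Offset 11: leading byte 0xC5 = 11000101 → 2-byte char #4 = C5 97.
Offset 13: leading byte 0xF4 = 11110100 → 4-byte char #5 = F4 81 B6 8B.
Offset 17: leading byte 0xF0 = 11110000 → 4-byte char #6 = F0 A2 9E AD.
Offset 21: leading byte 0x2F = 00101111 → 1-byte char #7 = 2F.
Offset 22: leading byte 0xF1 = 11110001 → 4-byte char #8 = F1 A4 AD 8A.
Leading byte 0xF1 = 11110001 matches 11110xxx → 4-byte sequence.
Byte 1: 0xF1 = 11110001, payload 001 (3 bits).
Byte 2: 0xA4 = 10100100 (10xxxxxx ✓), payload 100100.
Byte 3: 0xAD = 10101101 (10xxxxxx ✓), payload 101101.
Byte 4: 0x8A = 10001010 (10xxxxxx ✓), payload 001010.
Concatenate: 001100100101101001010 = 0x64B4A (21 bits → U+64B4A).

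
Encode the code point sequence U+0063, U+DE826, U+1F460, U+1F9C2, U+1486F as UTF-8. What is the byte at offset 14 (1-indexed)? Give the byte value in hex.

0xF0

1-indexed offset 14 is 0-indexed offset 13.
U+0063 → 1-byte form 63 at offsets 0–0.
U+DE826 → 4-byte form F3 9E A0 A6 at offsets 1–4.
U+1F460 → 4-byte form F0 9F 91 A0 at offsets 5–8.
U+1F9C2 → 4-byte form F0 9F A7 82 at offsets 9–12.
U+1486F → 4-byte form F0 94 A1 AF at offsets 13–16.
Offset 13 falls in char 5's range; it's byte 1 of F0 94 A1 AF = 0xF0.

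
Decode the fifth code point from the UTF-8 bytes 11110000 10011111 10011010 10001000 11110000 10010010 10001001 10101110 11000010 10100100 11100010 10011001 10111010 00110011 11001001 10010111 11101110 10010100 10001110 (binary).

U+0033

Offset 0: leading byte 0xF0 = 11110000 → 4-byte char #1 = F0 9F 9A 88.
Offset 4: leading byte 0xF0 = 11110000 → 4-byte char #2 = F0 92 89 AE.
Offset 8: leading byte 0xC2 = 11000010 → 2-byte char #3 = C2 A4.
Offset 10: leading byte 0xE2 = 11100010 → 3-byte char #4 = E2 99 BA.
Offset 13: leading byte 0x33 = 00110011 → 1-byte char #5 = 33.
Leading byte 0x33 = 00110011 matches 0xxxxxxx → 1-byte sequence.
Byte 1: 0x33 = 00110011, payload 0110011 (7 bits).
Concatenate: 0110011 = 0x33 (7 bits → U+0033).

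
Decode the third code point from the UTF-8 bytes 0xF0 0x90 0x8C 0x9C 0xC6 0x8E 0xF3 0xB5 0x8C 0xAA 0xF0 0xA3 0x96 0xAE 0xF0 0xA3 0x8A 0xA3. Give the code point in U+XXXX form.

U+F532A

Offset 0: leading byte 0xF0 = 11110000 → 4-byte char #1 = F0 90 8C 9C.
Offset 4: leading byte 0xC6 = 11000110 → 2-byte char #2 = C6 8E.
Offset 6: leading byte 0xF3 = 11110011 → 4-byte char #3 = F3 B5 8C AA.
Leading byte 0xF3 = 11110011 matches 11110xxx → 4-byte sequence.
Byte 1: 0xF3 = 11110011, payload 011 (3 bits).
Byte 2: 0xB5 = 10110101 (10xxxxxx ✓), payload 110101.
Byte 3: 0x8C = 10001100 (10xxxxxx ✓), payload 001100.
Byte 4: 0xAA = 10101010 (10xxxxxx ✓), payload 101010.
Concatenate: 011110101001100101010 = 0xF532A (21 bits → U+F532A).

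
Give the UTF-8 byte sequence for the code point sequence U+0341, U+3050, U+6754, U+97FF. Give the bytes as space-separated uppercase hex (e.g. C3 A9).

U+0341: 2-byte form → CD 81.
U+3050: 3-byte form → E3 81 90.
U+6754: 3-byte form → E6 9D 94.
U+97FF: 3-byte form → E9 9F BF.
Concatenated (11 bytes): CD 81 E3 81 90 E6 9D 94 E9 9F BF.

CD 81 E3 81 90 E6 9D 94 E9 9F BF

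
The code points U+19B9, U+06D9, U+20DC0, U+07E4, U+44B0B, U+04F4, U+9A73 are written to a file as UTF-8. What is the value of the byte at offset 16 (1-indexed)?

0xD3

1-indexed offset 16 is 0-indexed offset 15.
U+19B9 → 3-byte form E1 A6 B9 at offsets 0–2.
U+06D9 → 2-byte form DB 99 at offsets 3–4.
U+20DC0 → 4-byte form F0 A0 B7 80 at offsets 5–8.
U+07E4 → 2-byte form DF A4 at offsets 9–10.
U+44B0B → 4-byte form F1 84 AC 8B at offsets 11–14.
U+04F4 → 2-byte form D3 B4 at offsets 15–16.
Offset 15 falls in char 6's range; it's byte 1 of D3 B4 = 0xD3.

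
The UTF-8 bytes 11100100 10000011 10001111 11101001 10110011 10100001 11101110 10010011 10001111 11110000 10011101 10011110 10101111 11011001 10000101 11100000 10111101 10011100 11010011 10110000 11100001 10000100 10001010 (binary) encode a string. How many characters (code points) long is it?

8

Byte at offset 0: 0xE4 = 11100100 → 3-byte char (#1). Advance 3.
Byte at offset 3: 0xE9 = 11101001 → 3-byte char (#2). Advance 3.
Byte at offset 6: 0xEE = 11101110 → 3-byte char (#3). Advance 3.
Byte at offset 9: 0xF0 = 11110000 → 4-byte char (#4). Advance 4.
Byte at offset 13: 0xD9 = 11011001 → 2-byte char (#5). Advance 2.
Byte at offset 15: 0xE0 = 11100000 → 3-byte char (#6). Advance 3.
Byte at offset 18: 0xD3 = 11010011 → 2-byte char (#7). Advance 2.
Byte at offset 20: 0xE1 = 11100001 → 3-byte char (#8). Advance 3.
Reached end at offset 23 after 8 code points.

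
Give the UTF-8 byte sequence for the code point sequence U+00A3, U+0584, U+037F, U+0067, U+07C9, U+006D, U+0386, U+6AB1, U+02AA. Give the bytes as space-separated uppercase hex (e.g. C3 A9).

C2 A3 D6 84 CD BF 67 DF 89 6D CE 86 E6 AA B1 CA AA

U+00A3: 2-byte form → C2 A3.
U+0584: 2-byte form → D6 84.
U+037F: 2-byte form → CD BF.
U+0067: 1-byte form → 67.
U+07C9: 2-byte form → DF 89.
U+006D: 1-byte form → 6D.
U+0386: 2-byte form → CE 86.
U+6AB1: 3-byte form → E6 AA B1.
U+02AA: 2-byte form → CA AA.
Concatenated (17 bytes): C2 A3 D6 84 CD BF 67 DF 89 6D CE 86 E6 AA B1 CA AA.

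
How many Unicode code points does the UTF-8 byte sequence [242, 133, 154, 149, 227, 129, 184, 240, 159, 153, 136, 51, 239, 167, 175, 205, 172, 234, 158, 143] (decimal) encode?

7

Byte at offset 0: 0xF2 = 11110010 → 4-byte char (#1). Advance 4.
Byte at offset 4: 0xE3 = 11100011 → 3-byte char (#2). Advance 3.
Byte at offset 7: 0xF0 = 11110000 → 4-byte char (#3). Advance 4.
Byte at offset 11: 0x33 = 00110011 → 1-byte char (#4). Advance 1.
Byte at offset 12: 0xEF = 11101111 → 3-byte char (#5). Advance 3.
Byte at offset 15: 0xCD = 11001101 → 2-byte char (#6). Advance 2.
Byte at offset 17: 0xEA = 11101010 → 3-byte char (#7). Advance 3.
Reached end at offset 20 after 7 code points.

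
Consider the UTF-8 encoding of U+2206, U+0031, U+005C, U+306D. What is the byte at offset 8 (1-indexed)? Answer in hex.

0xAD

1-indexed offset 8 is 0-indexed offset 7.
U+2206 → 3-byte form E2 88 86 at offsets 0–2.
U+0031 → 1-byte form 31 at offsets 3–3.
U+005C → 1-byte form 5C at offsets 4–4.
U+306D → 3-byte form E3 81 AD at offsets 5–7.
Offset 7 falls in char 4's range; it's byte 3 of E3 81 AD = 0xAD.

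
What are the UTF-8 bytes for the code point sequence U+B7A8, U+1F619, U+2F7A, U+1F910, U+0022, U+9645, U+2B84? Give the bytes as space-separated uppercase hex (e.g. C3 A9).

EB 9E A8 F0 9F 98 99 E2 BD BA F0 9F A4 90 22 E9 99 85 E2 AE 84

U+B7A8: 3-byte form → EB 9E A8.
U+1F619: 4-byte form → F0 9F 98 99.
U+2F7A: 3-byte form → E2 BD BA.
U+1F910: 4-byte form → F0 9F A4 90.
U+0022: 1-byte form → 22.
U+9645: 3-byte form → E9 99 85.
U+2B84: 3-byte form → E2 AE 84.
Concatenated (21 bytes): EB 9E A8 F0 9F 98 99 E2 BD BA F0 9F A4 90 22 E9 99 85 E2 AE 84.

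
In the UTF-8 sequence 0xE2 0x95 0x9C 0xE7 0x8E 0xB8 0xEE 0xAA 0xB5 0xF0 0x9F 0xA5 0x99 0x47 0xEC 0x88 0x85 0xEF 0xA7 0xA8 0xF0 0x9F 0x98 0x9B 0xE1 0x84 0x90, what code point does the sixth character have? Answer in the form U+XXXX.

U+C205

Offset 0: leading byte 0xE2 = 11100010 → 3-byte char #1 = E2 95 9C.
Offset 3: leading byte 0xE7 = 11100111 → 3-byte char #2 = E7 8E B8.
Offset 6: leading byte 0xEE = 11101110 → 3-byte char #3 = EE AA B5.
Offset 9: leading byte 0xF0 = 11110000 → 4-byte char #4 = F0 9F A5 99.
Offset 13: leading byte 0x47 = 01000111 → 1-byte char #5 = 47.
Offset 14: leading byte 0xEC = 11101100 → 3-byte char #6 = EC 88 85.
Leading byte 0xEC = 11101100 matches 1110xxxx → 3-byte sequence.
Byte 1: 0xEC = 11101100, payload 1100 (4 bits).
Byte 2: 0x88 = 10001000 (10xxxxxx ✓), payload 001000.
Byte 3: 0x85 = 10000101 (10xxxxxx ✓), payload 000101.
Concatenate: 1100001000000101 = 0xC205 (16 bits → U+C205).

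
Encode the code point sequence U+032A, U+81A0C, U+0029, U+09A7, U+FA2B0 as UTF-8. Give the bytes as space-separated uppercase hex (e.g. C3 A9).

CC AA F2 81 A8 8C 29 E0 A6 A7 F3 BA 8A B0

U+032A: 2-byte form → CC AA.
U+81A0C: 4-byte form → F2 81 A8 8C.
U+0029: 1-byte form → 29.
U+09A7: 3-byte form → E0 A6 A7.
U+FA2B0: 4-byte form → F3 BA 8A B0.
Concatenated (14 bytes): CC AA F2 81 A8 8C 29 E0 A6 A7 F3 BA 8A B0.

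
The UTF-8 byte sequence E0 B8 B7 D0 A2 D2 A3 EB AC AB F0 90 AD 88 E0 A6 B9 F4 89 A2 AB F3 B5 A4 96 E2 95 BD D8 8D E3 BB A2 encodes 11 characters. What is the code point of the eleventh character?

Offset 0: leading byte 0xE0 = 11100000 → 3-byte char #1 = E0 B8 B7.
Offset 3: leading byte 0xD0 = 11010000 → 2-byte char #2 = D0 A2.
Offset 5: leading byte 0xD2 = 11010010 → 2-byte char #3 = D2 A3.
Offset 7: leading byte 0xEB = 11101011 → 3-byte char #4 = EB AC AB.
Offset 10: leading byte 0xF0 = 11110000 → 4-byte char #5 = F0 90 AD 88.
Offset 14: leading byte 0xE0 = 11100000 → 3-byte char #6 = E0 A6 B9.
Offset 17: leading byte 0xF4 = 11110100 → 4-byte char #7 = F4 89 A2 AB.
Offset 21: leading byte 0xF3 = 11110011 → 4-byte char #8 = F3 B5 A4 96.
Offset 25: leading byte 0xE2 = 11100010 → 3-byte char #9 = E2 95 BD.
Offset 28: leading byte 0xD8 = 11011000 → 2-byte char #10 = D8 8D.
Offset 30: leading byte 0xE3 = 11100011 → 3-byte char #11 = E3 BB A2.
Leading byte 0xE3 = 11100011 matches 1110xxxx → 3-byte sequence.
Byte 1: 0xE3 = 11100011, payload 0011 (4 bits).
Byte 2: 0xBB = 10111011 (10xxxxxx ✓), payload 111011.
Byte 3: 0xA2 = 10100010 (10xxxxxx ✓), payload 100010.
Concatenate: 0011111011100010 = 0x3EE2 (16 bits → U+3EE2).

U+3EE2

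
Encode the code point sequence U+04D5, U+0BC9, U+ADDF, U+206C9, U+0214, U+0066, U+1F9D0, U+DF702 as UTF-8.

U+04D5: 2-byte form → D3 95.
U+0BC9: 3-byte form → E0 AF 89.
U+ADDF: 3-byte form → EA B7 9F.
U+206C9: 4-byte form → F0 A0 9B 89.
U+0214: 2-byte form → C8 94.
U+0066: 1-byte form → 66.
U+1F9D0: 4-byte form → F0 9F A7 90.
U+DF702: 4-byte form → F3 9F 9C 82.
Concatenated (23 bytes): D3 95 E0 AF 89 EA B7 9F F0 A0 9B 89 C8 94 66 F0 9F A7 90 F3 9F 9C 82.

D3 95 E0 AF 89 EA B7 9F F0 A0 9B 89 C8 94 66 F0 9F A7 90 F3 9F 9C 82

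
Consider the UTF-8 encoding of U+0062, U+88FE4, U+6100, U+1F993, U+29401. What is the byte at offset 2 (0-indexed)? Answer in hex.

U+0062 → 1-byte form 62 at offsets 0–0.
U+88FE4 → 4-byte form F2 88 BF A4 at offsets 1–4.
Offset 2 falls in char 2's range; it's byte 2 of F2 88 BF A4 = 0x88.

0x88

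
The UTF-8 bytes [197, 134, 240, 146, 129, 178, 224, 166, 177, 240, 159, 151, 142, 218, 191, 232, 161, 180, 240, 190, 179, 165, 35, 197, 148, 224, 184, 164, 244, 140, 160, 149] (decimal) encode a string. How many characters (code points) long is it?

Byte at offset 0: 0xC5 = 11000101 → 2-byte char (#1). Advance 2.
Byte at offset 2: 0xF0 = 11110000 → 4-byte char (#2). Advance 4.
Byte at offset 6: 0xE0 = 11100000 → 3-byte char (#3). Advance 3.
Byte at offset 9: 0xF0 = 11110000 → 4-byte char (#4). Advance 4.
Byte at offset 13: 0xDA = 11011010 → 2-byte char (#5). Advance 2.
Byte at offset 15: 0xE8 = 11101000 → 3-byte char (#6). Advance 3.
Byte at offset 18: 0xF0 = 11110000 → 4-byte char (#7). Advance 4.
Byte at offset 22: 0x23 = 00100011 → 1-byte char (#8). Advance 1.
Byte at offset 23: 0xC5 = 11000101 → 2-byte char (#9). Advance 2.
Byte at offset 25: 0xE0 = 11100000 → 3-byte char (#10). Advance 3.
Byte at offset 28: 0xF4 = 11110100 → 4-byte char (#11). Advance 4.
Reached end at offset 32 after 11 code points.

11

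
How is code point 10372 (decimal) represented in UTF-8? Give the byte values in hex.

E2 A2 84

U+2884 = 0x2884 = 10372 decimal. In range U+0800–U+FFFF → 3-byte form: 1110xxxx 10xxxxxx 10xxxxxx.
Binary (16 bits): 0010100010000100.
Split 4+6+6: 0010 | 100010 | 000100.
Byte 1: 11100010 = 0xE2.
Byte 2: 10100010 = 0xA2.
Byte 3: 10000100 = 0x84.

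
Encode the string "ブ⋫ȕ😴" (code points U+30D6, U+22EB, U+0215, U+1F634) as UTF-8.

U+30D6: 3-byte form → E3 83 96.
U+22EB: 3-byte form → E2 8B AB.
U+0215: 2-byte form → C8 95.
U+1F634: 4-byte form → F0 9F 98 B4.
Concatenated (12 bytes): E3 83 96 E2 8B AB C8 95 F0 9F 98 B4.

E3 83 96 E2 8B AB C8 95 F0 9F 98 B4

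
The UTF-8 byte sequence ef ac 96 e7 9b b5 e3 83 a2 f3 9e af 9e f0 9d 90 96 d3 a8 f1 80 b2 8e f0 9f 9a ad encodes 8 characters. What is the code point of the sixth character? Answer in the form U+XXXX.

Offset 0: leading byte 0xEF = 11101111 → 3-byte char #1 = EF AC 96.
Offset 3: leading byte 0xE7 = 11100111 → 3-byte char #2 = E7 9B B5.
Offset 6: leading byte 0xE3 = 11100011 → 3-byte char #3 = E3 83 A2.
Offset 9: leading byte 0xF3 = 11110011 → 4-byte char #4 = F3 9E AF 9E.
Offset 13: leading byte 0xF0 = 11110000 → 4-byte char #5 = F0 9D 90 96.
Offset 17: leading byte 0xD3 = 11010011 → 2-byte char #6 = D3 A8.
Leading byte 0xD3 = 11010011 matches 110xxxxx → 2-byte sequence.
Byte 1: 0xD3 = 11010011, payload 10011 (5 bits).
Byte 2: 0xA8 = 10101000 (10xxxxxx ✓), payload 101000.
Concatenate: 10011101000 = 0x4E8 (11 bits → U+04E8).

U+04E8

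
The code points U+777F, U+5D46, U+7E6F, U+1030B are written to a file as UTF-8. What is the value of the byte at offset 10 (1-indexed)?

1-indexed offset 10 is 0-indexed offset 9.
U+777F → 3-byte form E7 9D BF at offsets 0–2.
U+5D46 → 3-byte form E5 B5 86 at offsets 3–5.
U+7E6F → 3-byte form E7 B9 AF at offsets 6–8.
U+1030B → 4-byte form F0 90 8C 8B at offsets 9–12.
Offset 9 falls in char 4's range; it's byte 1 of F0 90 8C 8B = 0xF0.

0xF0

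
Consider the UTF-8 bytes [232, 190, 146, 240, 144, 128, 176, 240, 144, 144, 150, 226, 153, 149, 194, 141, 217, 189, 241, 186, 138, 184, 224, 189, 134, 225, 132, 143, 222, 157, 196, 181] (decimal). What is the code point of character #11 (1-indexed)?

U+0135

Offset 0: leading byte 0xE8 = 11101000 → 3-byte char #1 = E8 BE 92.
Offset 3: leading byte 0xF0 = 11110000 → 4-byte char #2 = F0 90 80 B0.
Offset 7: leading byte 0xF0 = 11110000 → 4-byte char #3 = F0 90 90 96.
Offset 11: leading byte 0xE2 = 11100010 → 3-byte char #4 = E2 99 95.
Offset 14: leading byte 0xC2 = 11000010 → 2-byte char #5 = C2 8D.
Offset 16: leading byte 0xD9 = 11011001 → 2-byte char #6 = D9 BD.
Offset 18: leading byte 0xF1 = 11110001 → 4-byte char #7 = F1 BA 8A B8.
Offset 22: leading byte 0xE0 = 11100000 → 3-byte char #8 = E0 BD 86.
Offset 25: leading byte 0xE1 = 11100001 → 3-byte char #9 = E1 84 8F.
Offset 28: leading byte 0xDE = 11011110 → 2-byte char #10 = DE 9D.
Offset 30: leading byte 0xC4 = 11000100 → 2-byte char #11 = C4 B5.
Leading byte 0xC4 = 11000100 matches 110xxxxx → 2-byte sequence.
Byte 1: 0xC4 = 11000100, payload 00100 (5 bits).
Byte 2: 0xB5 = 10110101 (10xxxxxx ✓), payload 110101.
Concatenate: 00100110101 = 0x135 (11 bits → U+0135).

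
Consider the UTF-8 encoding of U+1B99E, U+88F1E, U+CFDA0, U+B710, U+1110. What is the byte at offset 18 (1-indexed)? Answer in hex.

0x90

1-indexed offset 18 is 0-indexed offset 17.
U+1B99E → 4-byte form F0 9B A6 9E at offsets 0–3.
U+88F1E → 4-byte form F2 88 BC 9E at offsets 4–7.
U+CFDA0 → 4-byte form F3 8F B6 A0 at offsets 8–11.
U+B710 → 3-byte form EB 9C 90 at offsets 12–14.
U+1110 → 3-byte form E1 84 90 at offsets 15–17.
Offset 17 falls in char 5's range; it's byte 3 of E1 84 90 = 0x90.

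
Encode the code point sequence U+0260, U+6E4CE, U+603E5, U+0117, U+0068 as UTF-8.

C9 A0 F1 AE 93 8E F1 A0 8F A5 C4 97 68

U+0260: 2-byte form → C9 A0.
U+6E4CE: 4-byte form → F1 AE 93 8E.
U+603E5: 4-byte form → F1 A0 8F A5.
U+0117: 2-byte form → C4 97.
U+0068: 1-byte form → 68.
Concatenated (13 bytes): C9 A0 F1 AE 93 8E F1 A0 8F A5 C4 97 68.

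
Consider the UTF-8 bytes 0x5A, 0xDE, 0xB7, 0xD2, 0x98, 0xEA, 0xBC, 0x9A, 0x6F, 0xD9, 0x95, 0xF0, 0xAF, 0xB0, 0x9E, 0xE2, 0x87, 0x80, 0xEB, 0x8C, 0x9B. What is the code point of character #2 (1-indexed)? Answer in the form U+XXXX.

U+07B7

Offset 0: leading byte 0x5A = 01011010 → 1-byte char #1 = 5A.
Offset 1: leading byte 0xDE = 11011110 → 2-byte char #2 = DE B7.
Leading byte 0xDE = 11011110 matches 110xxxxx → 2-byte sequence.
Byte 1: 0xDE = 11011110, payload 11110 (5 bits).
Byte 2: 0xB7 = 10110111 (10xxxxxx ✓), payload 110111.
Concatenate: 11110110111 = 0x7B7 (11 bits → U+07B7).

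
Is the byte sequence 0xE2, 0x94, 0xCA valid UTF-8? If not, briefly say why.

invalid (non-continuation byte where continuation expected)

Leading byte 0xE2 = 11100010 → 3-byte form.
Byte 3 is 0xCA = 11001010, which is not 10xxxxxx — expected a continuation byte.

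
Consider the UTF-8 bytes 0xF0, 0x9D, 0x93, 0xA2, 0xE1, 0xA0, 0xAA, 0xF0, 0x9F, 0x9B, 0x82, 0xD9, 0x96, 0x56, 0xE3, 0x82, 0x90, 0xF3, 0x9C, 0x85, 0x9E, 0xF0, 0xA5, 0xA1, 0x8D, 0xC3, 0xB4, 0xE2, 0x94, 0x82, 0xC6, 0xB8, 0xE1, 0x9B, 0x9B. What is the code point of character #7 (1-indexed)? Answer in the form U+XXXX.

Offset 0: leading byte 0xF0 = 11110000 → 4-byte char #1 = F0 9D 93 A2.
Offset 4: leading byte 0xE1 = 11100001 → 3-byte char #2 = E1 A0 AA.
Offset 7: leading byte 0xF0 = 11110000 → 4-byte char #3 = F0 9F 9B 82.
Offset 11: leading byte 0xD9 = 11011001 → 2-byte char #4 = D9 96.
Offset 13: leading byte 0x56 = 01010110 → 1-byte char #5 = 56.
Offset 14: leading byte 0xE3 = 11100011 → 3-byte char #6 = E3 82 90.
Offset 17: leading byte 0xF3 = 11110011 → 4-byte char #7 = F3 9C 85 9E.
Leading byte 0xF3 = 11110011 matches 11110xxx → 4-byte sequence.
Byte 1: 0xF3 = 11110011, payload 011 (3 bits).
Byte 2: 0x9C = 10011100 (10xxxxxx ✓), payload 011100.
Byte 3: 0x85 = 10000101 (10xxxxxx ✓), payload 000101.
Byte 4: 0x9E = 10011110 (10xxxxxx ✓), payload 011110.
Concatenate: 011011100000101011110 = 0xDC15E (21 bits → U+DC15E).

U+DC15E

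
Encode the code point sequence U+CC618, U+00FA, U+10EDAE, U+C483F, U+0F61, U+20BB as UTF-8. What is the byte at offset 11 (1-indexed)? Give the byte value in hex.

0xF3

1-indexed offset 11 is 0-indexed offset 10.
U+CC618 → 4-byte form F3 8C 98 98 at offsets 0–3.
U+00FA → 2-byte form C3 BA at offsets 4–5.
U+10EDAE → 4-byte form F4 8E B6 AE at offsets 6–9.
U+C483F → 4-byte form F3 84 A0 BF at offsets 10–13.
Offset 10 falls in char 4's range; it's byte 1 of F3 84 A0 BF = 0xF3.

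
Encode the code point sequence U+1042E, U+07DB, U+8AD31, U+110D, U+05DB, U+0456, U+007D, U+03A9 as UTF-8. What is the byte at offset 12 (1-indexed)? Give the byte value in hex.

0x84

1-indexed offset 12 is 0-indexed offset 11.
U+1042E → 4-byte form F0 90 90 AE at offsets 0–3.
U+07DB → 2-byte form DF 9B at offsets 4–5.
U+8AD31 → 4-byte form F2 8A B4 B1 at offsets 6–9.
U+110D → 3-byte form E1 84 8D at offsets 10–12.
Offset 11 falls in char 4's range; it's byte 2 of E1 84 8D = 0x84.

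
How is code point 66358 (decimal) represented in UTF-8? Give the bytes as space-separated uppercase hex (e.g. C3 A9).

F0 90 8C B6

U+10336 = 0x10336 = 66358 decimal. In range U+10000–U+10FFFF → 4-byte form: 11110xxx 10xxxxxx 10xxxxxx 10xxxxxx.
Binary (21 bits): 000010000001100110110.
Split 3+6+6+6: 000 | 010000 | 001100 | 110110.
Byte 1: 11110000 = 0xF0.
Byte 2: 10010000 = 0x90.
Byte 3: 10001100 = 0x8C.
Byte 4: 10110110 = 0xB6.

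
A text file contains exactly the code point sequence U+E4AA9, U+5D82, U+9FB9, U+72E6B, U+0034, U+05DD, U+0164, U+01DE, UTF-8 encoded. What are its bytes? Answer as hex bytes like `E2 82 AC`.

U+E4AA9: 4-byte form → F3 A4 AA A9.
U+5D82: 3-byte form → E5 B6 82.
U+9FB9: 3-byte form → E9 BE B9.
U+72E6B: 4-byte form → F1 B2 B9 AB.
U+0034: 1-byte form → 34.
U+05DD: 2-byte form → D7 9D.
U+0164: 2-byte form → C5 A4.
U+01DE: 2-byte form → C7 9E.
Concatenated (21 bytes): F3 A4 AA A9 E5 B6 82 E9 BE B9 F1 B2 B9 AB 34 D7 9D C5 A4 C7 9E.

F3 A4 AA A9 E5 B6 82 E9 BE B9 F1 B2 B9 AB 34 D7 9D C5 A4 C7 9E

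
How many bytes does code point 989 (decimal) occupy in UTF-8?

U+03DD = 0x3DD. UTF-8 uses 1 byte below 0x80, 2 below 0x800, 3 below 0x10000, 4 up to 0x10FFFF. 0x3DD is in U+0080–U+07FF → 2 bytes.

2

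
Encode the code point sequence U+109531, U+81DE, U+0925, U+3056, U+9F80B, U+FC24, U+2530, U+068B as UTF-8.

U+109531: 4-byte form → F4 89 94 B1.
U+81DE: 3-byte form → E8 87 9E.
U+0925: 3-byte form → E0 A4 A5.
U+3056: 3-byte form → E3 81 96.
U+9F80B: 4-byte form → F2 9F A0 8B.
U+FC24: 3-byte form → EF B0 A4.
U+2530: 3-byte form → E2 94 B0.
U+068B: 2-byte form → DA 8B.
Concatenated (25 bytes): F4 89 94 B1 E8 87 9E E0 A4 A5 E3 81 96 F2 9F A0 8B EF B0 A4 E2 94 B0 DA 8B.

F4 89 94 B1 E8 87 9E E0 A4 A5 E3 81 96 F2 9F A0 8B EF B0 A4 E2 94 B0 DA 8B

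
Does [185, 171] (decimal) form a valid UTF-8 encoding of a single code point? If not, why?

Byte 0xB9 = 10111001 has the form 10xxxxxx — a continuation byte — but there is no preceding leading byte.

invalid (continuation byte with no leading byte)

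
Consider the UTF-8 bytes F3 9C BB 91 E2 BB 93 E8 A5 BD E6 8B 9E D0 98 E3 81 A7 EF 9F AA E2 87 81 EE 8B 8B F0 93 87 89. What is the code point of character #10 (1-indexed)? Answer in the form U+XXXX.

U+131C9

Offset 0: leading byte 0xF3 = 11110011 → 4-byte char #1 = F3 9C BB 91.
Offset 4: leading byte 0xE2 = 11100010 → 3-byte char #2 = E2 BB 93.
Offset 7: leading byte 0xE8 = 11101000 → 3-byte char #3 = E8 A5 BD.
Offset 10: leading byte 0xE6 = 11100110 → 3-byte char #4 = E6 8B 9E.
Offset 13: leading byte 0xD0 = 11010000 → 2-byte char #5 = D0 98.
Offset 15: leading byte 0xE3 = 11100011 → 3-byte char #6 = E3 81 A7.
Offset 18: leading byte 0xEF = 11101111 → 3-byte char #7 = EF 9F AA.
Offset 21: leading byte 0xE2 = 11100010 → 3-byte char #8 = E2 87 81.
Offset 24: leading byte 0xEE = 11101110 → 3-byte char #9 = EE 8B 8B.
Offset 27: leading byte 0xF0 = 11110000 → 4-byte char #10 = F0 93 87 89.
Leading byte 0xF0 = 11110000 matches 11110xxx → 4-byte sequence.
Byte 1: 0xF0 = 11110000, payload 000 (3 bits).
Byte 2: 0x93 = 10010011 (10xxxxxx ✓), payload 010011.
Byte 3: 0x87 = 10000111 (10xxxxxx ✓), payload 000111.
Byte 4: 0x89 = 10001001 (10xxxxxx ✓), payload 001001.
Concatenate: 000010011000111001001 = 0x131C9 (21 bits → U+131C9).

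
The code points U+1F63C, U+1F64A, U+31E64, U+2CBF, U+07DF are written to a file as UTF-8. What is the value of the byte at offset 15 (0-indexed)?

0xDF

U+1F63C → 4-byte form F0 9F 98 BC at offsets 0–3.
U+1F64A → 4-byte form F0 9F 99 8A at offsets 4–7.
U+31E64 → 4-byte form F0 B1 B9 A4 at offsets 8–11.
U+2CBF → 3-byte form E2 B2 BF at offsets 12–14.
U+07DF → 2-byte form DF 9F at offsets 15–16.
Offset 15 falls in char 5's range; it's byte 1 of DF 9F = 0xDF.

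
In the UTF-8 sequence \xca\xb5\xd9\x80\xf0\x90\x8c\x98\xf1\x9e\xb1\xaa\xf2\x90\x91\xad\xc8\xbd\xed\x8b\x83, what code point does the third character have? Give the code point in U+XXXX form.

U+10318

Offset 0: leading byte 0xCA = 11001010 → 2-byte char #1 = CA B5.
Offset 2: leading byte 0xD9 = 11011001 → 2-byte char #2 = D9 80.
Offset 4: leading byte 0xF0 = 11110000 → 4-byte char #3 = F0 90 8C 98.
Leading byte 0xF0 = 11110000 matches 11110xxx → 4-byte sequence.
Byte 1: 0xF0 = 11110000, payload 000 (3 bits).
Byte 2: 0x90 = 10010000 (10xxxxxx ✓), payload 010000.
Byte 3: 0x8C = 10001100 (10xxxxxx ✓), payload 001100.
Byte 4: 0x98 = 10011000 (10xxxxxx ✓), payload 011000.
Concatenate: 000010000001100011000 = 0x10318 (21 bits → U+10318).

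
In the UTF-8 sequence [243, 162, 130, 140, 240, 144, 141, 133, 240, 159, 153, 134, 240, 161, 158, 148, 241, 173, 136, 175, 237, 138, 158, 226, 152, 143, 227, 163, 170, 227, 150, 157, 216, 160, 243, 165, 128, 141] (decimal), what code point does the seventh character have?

U+260F

Offset 0: leading byte 0xF3 = 11110011 → 4-byte char #1 = F3 A2 82 8C.
Offset 4: leading byte 0xF0 = 11110000 → 4-byte char #2 = F0 90 8D 85.
Offset 8: leading byte 0xF0 = 11110000 → 4-byte char #3 = F0 9F 99 86.
Offset 12: leading byte 0xF0 = 11110000 → 4-byte char #4 = F0 A1 9E 94.
Offset 16: leading byte 0xF1 = 11110001 → 4-byte char #5 = F1 AD 88 AF.
Offset 20: leading byte 0xED = 11101101 → 3-byte char #6 = ED 8A 9E.
Offset 23: leading byte 0xE2 = 11100010 → 3-byte char #7 = E2 98 8F.
Leading byte 0xE2 = 11100010 matches 1110xxxx → 3-byte sequence.
Byte 1: 0xE2 = 11100010, payload 0010 (4 bits).
Byte 2: 0x98 = 10011000 (10xxxxxx ✓), payload 011000.
Byte 3: 0x8F = 10001111 (10xxxxxx ✓), payload 001111.
Concatenate: 0010011000001111 = 0x260F (16 bits → U+260F).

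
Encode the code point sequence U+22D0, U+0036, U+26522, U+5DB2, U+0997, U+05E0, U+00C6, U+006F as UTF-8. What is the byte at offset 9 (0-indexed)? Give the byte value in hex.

0xB6

U+22D0 → 3-byte form E2 8B 90 at offsets 0–2.
U+0036 → 1-byte form 36 at offsets 3–3.
U+26522 → 4-byte form F0 A6 94 A2 at offsets 4–7.
U+5DB2 → 3-byte form E5 B6 B2 at offsets 8–10.
Offset 9 falls in char 4's range; it's byte 2 of E5 B6 B2 = 0xB6.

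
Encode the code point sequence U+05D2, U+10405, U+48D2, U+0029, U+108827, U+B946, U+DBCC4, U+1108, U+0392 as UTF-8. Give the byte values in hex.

U+05D2: 2-byte form → D7 92.
U+10405: 4-byte form → F0 90 90 85.
U+48D2: 3-byte form → E4 A3 92.
U+0029: 1-byte form → 29.
U+108827: 4-byte form → F4 88 A0 A7.
U+B946: 3-byte form → EB A5 86.
U+DBCC4: 4-byte form → F3 9B B3 84.
U+1108: 3-byte form → E1 84 88.
U+0392: 2-byte form → CE 92.
Concatenated (26 bytes): D7 92 F0 90 90 85 E4 A3 92 29 F4 88 A0 A7 EB A5 86 F3 9B B3 84 E1 84 88 CE 92.

D7 92 F0 90 90 85 E4 A3 92 29 F4 88 A0 A7 EB A5 86 F3 9B B3 84 E1 84 88 CE 92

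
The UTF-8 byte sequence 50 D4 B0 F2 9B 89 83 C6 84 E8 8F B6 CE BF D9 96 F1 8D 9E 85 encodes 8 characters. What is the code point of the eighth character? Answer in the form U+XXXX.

Offset 0: leading byte 0x50 = 01010000 → 1-byte char #1 = 50.
Offset 1: leading byte 0xD4 = 11010100 → 2-byte char #2 = D4 B0.
Offset 3: leading byte 0xF2 = 11110010 → 4-byte char #3 = F2 9B 89 83.
Offset 7: leading byte 0xC6 = 11000110 → 2-byte char #4 = C6 84.
Offset 9: leading byte 0xE8 = 11101000 → 3-byte char #5 = E8 8F B6.
Offset 12: leading byte 0xCE = 11001110 → 2-byte char #6 = CE BF.
Offset 14: leading byte 0xD9 = 11011001 → 2-byte char #7 = D9 96.
Offset 16: leading byte 0xF1 = 11110001 → 4-byte char #8 = F1 8D 9E 85.
Leading byte 0xF1 = 11110001 matches 11110xxx → 4-byte sequence.
Byte 1: 0xF1 = 11110001, payload 001 (3 bits).
Byte 2: 0x8D = 10001101 (10xxxxxx ✓), payload 001101.
Byte 3: 0x9E = 10011110 (10xxxxxx ✓), payload 011110.
Byte 4: 0x85 = 10000101 (10xxxxxx ✓), payload 000101.
Concatenate: 001001101011110000101 = 0x4D785 (21 bits → U+4D785).

U+4D785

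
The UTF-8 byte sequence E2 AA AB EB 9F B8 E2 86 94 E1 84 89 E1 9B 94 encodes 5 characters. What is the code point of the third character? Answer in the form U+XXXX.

U+2194

Offset 0: leading byte 0xE2 = 11100010 → 3-byte char #1 = E2 AA AB.
Offset 3: leading byte 0xEB = 11101011 → 3-byte char #2 = EB 9F B8.
Offset 6: leading byte 0xE2 = 11100010 → 3-byte char #3 = E2 86 94.
Leading byte 0xE2 = 11100010 matches 1110xxxx → 3-byte sequence.
Byte 1: 0xE2 = 11100010, payload 0010 (4 bits).
Byte 2: 0x86 = 10000110 (10xxxxxx ✓), payload 000110.
Byte 3: 0x94 = 10010100 (10xxxxxx ✓), payload 010100.
Concatenate: 0010000110010100 = 0x2194 (16 bits → U+2194).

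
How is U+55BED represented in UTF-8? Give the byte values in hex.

F1 95 AF AD

U+55BED = 0x55BED = 351213 decimal. In range U+10000–U+10FFFF → 4-byte form: 11110xxx 10xxxxxx 10xxxxxx 10xxxxxx.
Binary (21 bits): 001010101101111101101.
Split 3+6+6+6: 001 | 010101 | 101111 | 101101.
Byte 1: 11110001 = 0xF1.
Byte 2: 10010101 = 0x95.
Byte 3: 10101111 = 0xAF.
Byte 4: 10101101 = 0xAD.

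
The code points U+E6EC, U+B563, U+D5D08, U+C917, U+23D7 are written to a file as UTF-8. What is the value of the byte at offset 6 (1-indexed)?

1-indexed offset 6 is 0-indexed offset 5.
U+E6EC → 3-byte form EE 9B AC at offsets 0–2.
U+B563 → 3-byte form EB 95 A3 at offsets 3–5.
Offset 5 falls in char 2's range; it's byte 3 of EB 95 A3 = 0xA3.

0xA3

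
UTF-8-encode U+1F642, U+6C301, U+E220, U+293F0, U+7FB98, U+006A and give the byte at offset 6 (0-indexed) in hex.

0x8C

U+1F642 → 4-byte form F0 9F 99 82 at offsets 0–3.
U+6C301 → 4-byte form F1 AC 8C 81 at offsets 4–7.
Offset 6 falls in char 2's range; it's byte 3 of F1 AC 8C 81 = 0x8C.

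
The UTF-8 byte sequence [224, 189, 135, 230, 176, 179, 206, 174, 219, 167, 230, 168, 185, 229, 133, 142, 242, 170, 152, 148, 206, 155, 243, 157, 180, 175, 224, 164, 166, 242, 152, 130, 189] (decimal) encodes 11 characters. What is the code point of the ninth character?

Offset 0: leading byte 0xE0 = 11100000 → 3-byte char #1 = E0 BD 87.
Offset 3: leading byte 0xE6 = 11100110 → 3-byte char #2 = E6 B0 B3.
Offset 6: leading byte 0xCE = 11001110 → 2-byte char #3 = CE AE.
Offset 8: leading byte 0xDB = 11011011 → 2-byte char #4 = DB A7.
Offset 10: leading byte 0xE6 = 11100110 → 3-byte char #5 = E6 A8 B9.
Offset 13: leading byte 0xE5 = 11100101 → 3-byte char #6 = E5 85 8E.
Offset 16: leading byte 0xF2 = 11110010 → 4-byte char #7 = F2 AA 98 94.
Offset 20: leading byte 0xCE = 11001110 → 2-byte char #8 = CE 9B.
Offset 22: leading byte 0xF3 = 11110011 → 4-byte char #9 = F3 9D B4 AF.
Leading byte 0xF3 = 11110011 matches 11110xxx → 4-byte sequence.
Byte 1: 0xF3 = 11110011, payload 011 (3 bits).
Byte 2: 0x9D = 10011101 (10xxxxxx ✓), payload 011101.
Byte 3: 0xB4 = 10110100 (10xxxxxx ✓), payload 110100.
Byte 4: 0xAF = 10101111 (10xxxxxx ✓), payload 101111.
Concatenate: 011011101110100101111 = 0xDDD2F (21 bits → U+DDD2F).

U+DDD2F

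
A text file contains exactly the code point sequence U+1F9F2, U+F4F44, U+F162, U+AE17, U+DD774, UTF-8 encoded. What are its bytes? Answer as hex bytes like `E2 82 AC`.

U+1F9F2: 4-byte form → F0 9F A7 B2.
U+F4F44: 4-byte form → F3 B4 BD 84.
U+F162: 3-byte form → EF 85 A2.
U+AE17: 3-byte form → EA B8 97.
U+DD774: 4-byte form → F3 9D 9D B4.
Concatenated (18 bytes): F0 9F A7 B2 F3 B4 BD 84 EF 85 A2 EA B8 97 F3 9D 9D B4.

F0 9F A7 B2 F3 B4 BD 84 EF 85 A2 EA B8 97 F3 9D 9D B4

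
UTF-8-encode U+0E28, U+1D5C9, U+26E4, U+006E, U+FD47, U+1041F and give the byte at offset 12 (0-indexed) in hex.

U+0E28 → 3-byte form E0 B8 A8 at offsets 0–2.
U+1D5C9 → 4-byte form F0 9D 97 89 at offsets 3–6.
U+26E4 → 3-byte form E2 9B A4 at offsets 7–9.
U+006E → 1-byte form 6E at offsets 10–10.
U+FD47 → 3-byte form EF B5 87 at offsets 11–13.
Offset 12 falls in char 5's range; it's byte 2 of EF B5 87 = 0xB5.

0xB5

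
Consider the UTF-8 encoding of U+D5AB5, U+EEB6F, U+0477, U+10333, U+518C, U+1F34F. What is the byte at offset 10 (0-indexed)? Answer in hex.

0xF0

U+D5AB5 → 4-byte form F3 95 AA B5 at offsets 0–3.
U+EEB6F → 4-byte form F3 AE AD AF at offsets 4–7.
U+0477 → 2-byte form D1 B7 at offsets 8–9.
U+10333 → 4-byte form F0 90 8C B3 at offsets 10–13.
Offset 10 falls in char 4's range; it's byte 1 of F0 90 8C B3 = 0xF0.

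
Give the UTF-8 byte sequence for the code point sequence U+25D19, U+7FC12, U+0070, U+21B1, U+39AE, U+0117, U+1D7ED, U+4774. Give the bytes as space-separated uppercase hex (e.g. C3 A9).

F0 A5 B4 99 F1 BF B0 92 70 E2 86 B1 E3 A6 AE C4 97 F0 9D 9F AD E4 9D B4

U+25D19: 4-byte form → F0 A5 B4 99.
U+7FC12: 4-byte form → F1 BF B0 92.
U+0070: 1-byte form → 70.
U+21B1: 3-byte form → E2 86 B1.
U+39AE: 3-byte form → E3 A6 AE.
U+0117: 2-byte form → C4 97.
U+1D7ED: 4-byte form → F0 9D 9F AD.
U+4774: 3-byte form → E4 9D B4.
Concatenated (24 bytes): F0 A5 B4 99 F1 BF B0 92 70 E2 86 B1 E3 A6 AE C4 97 F0 9D 9F AD E4 9D B4.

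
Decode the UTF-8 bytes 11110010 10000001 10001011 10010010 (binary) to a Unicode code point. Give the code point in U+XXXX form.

U+812D2

Leading byte 0xF2 = 11110010 matches 11110xxx → 4-byte sequence.
Byte 1: 0xF2 = 11110010, payload 010 (3 bits).
Byte 2: 0x81 = 10000001 (10xxxxxx ✓), payload 000001.
Byte 3: 0x8B = 10001011 (10xxxxxx ✓), payload 001011.
Byte 4: 0x92 = 10010010 (10xxxxxx ✓), payload 010010.
Concatenate: 010000001001011010010 = 0x812D2 (21 bits → U+812D2).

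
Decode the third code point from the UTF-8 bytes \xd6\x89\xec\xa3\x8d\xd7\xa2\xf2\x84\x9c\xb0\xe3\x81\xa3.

Offset 0: leading byte 0xD6 = 11010110 → 2-byte char #1 = D6 89.
Offset 2: leading byte 0xEC = 11101100 → 3-byte char #2 = EC A3 8D.
Offset 5: leading byte 0xD7 = 11010111 → 2-byte char #3 = D7 A2.
Leading byte 0xD7 = 11010111 matches 110xxxxx → 2-byte sequence.
Byte 1: 0xD7 = 11010111, payload 10111 (5 bits).
Byte 2: 0xA2 = 10100010 (10xxxxxx ✓), payload 100010.
Concatenate: 10111100010 = 0x5E2 (11 bits → U+05E2).

U+05E2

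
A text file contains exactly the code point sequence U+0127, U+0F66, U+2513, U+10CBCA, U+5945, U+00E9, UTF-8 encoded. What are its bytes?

U+0127: 2-byte form → C4 A7.
U+0F66: 3-byte form → E0 BD A6.
U+2513: 3-byte form → E2 94 93.
U+10CBCA: 4-byte form → F4 8C AF 8A.
U+5945: 3-byte form → E5 A5 85.
U+00E9: 2-byte form → C3 A9.
Concatenated (17 bytes): C4 A7 E0 BD A6 E2 94 93 F4 8C AF 8A E5 A5 85 C3 A9.

C4 A7 E0 BD A6 E2 94 93 F4 8C AF 8A E5 A5 85 C3 A9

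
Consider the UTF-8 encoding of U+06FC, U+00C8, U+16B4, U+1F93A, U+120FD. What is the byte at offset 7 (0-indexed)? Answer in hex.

U+06FC → 2-byte form DB BC at offsets 0–1.
U+00C8 → 2-byte form C3 88 at offsets 2–3.
U+16B4 → 3-byte form E1 9A B4 at offsets 4–6.
U+1F93A → 4-byte form F0 9F A4 BA at offsets 7–10.
Offset 7 falls in char 4's range; it's byte 1 of F0 9F A4 BA = 0xF0.

0xF0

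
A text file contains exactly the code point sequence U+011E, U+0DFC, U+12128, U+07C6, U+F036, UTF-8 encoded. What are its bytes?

U+011E: 2-byte form → C4 9E.
U+0DFC: 3-byte form → E0 B7 BC.
U+12128: 4-byte form → F0 92 84 A8.
U+07C6: 2-byte form → DF 86.
U+F036: 3-byte form → EF 80 B6.
Concatenated (14 bytes): C4 9E E0 B7 BC F0 92 84 A8 DF 86 EF 80 B6.

C4 9E E0 B7 BC F0 92 84 A8 DF 86 EF 80 B6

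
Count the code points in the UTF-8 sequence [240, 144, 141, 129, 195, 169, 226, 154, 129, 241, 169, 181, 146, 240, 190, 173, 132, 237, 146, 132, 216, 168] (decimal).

7

Byte at offset 0: 0xF0 = 11110000 → 4-byte char (#1). Advance 4.
Byte at offset 4: 0xC3 = 11000011 → 2-byte char (#2). Advance 2.
Byte at offset 6: 0xE2 = 11100010 → 3-byte char (#3). Advance 3.
Byte at offset 9: 0xF1 = 11110001 → 4-byte char (#4). Advance 4.
Byte at offset 13: 0xF0 = 11110000 → 4-byte char (#5). Advance 4.
Byte at offset 17: 0xED = 11101101 → 3-byte char (#6). Advance 3.
Byte at offset 20: 0xD8 = 11011000 → 2-byte char (#7). Advance 2.
Reached end at offset 22 after 7 code points.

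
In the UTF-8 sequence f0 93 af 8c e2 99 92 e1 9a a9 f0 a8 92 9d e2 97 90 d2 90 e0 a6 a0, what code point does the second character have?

U+2652

Offset 0: leading byte 0xF0 = 11110000 → 4-byte char #1 = F0 93 AF 8C.
Offset 4: leading byte 0xE2 = 11100010 → 3-byte char #2 = E2 99 92.
Leading byte 0xE2 = 11100010 matches 1110xxxx → 3-byte sequence.
Byte 1: 0xE2 = 11100010, payload 0010 (4 bits).
Byte 2: 0x99 = 10011001 (10xxxxxx ✓), payload 011001.
Byte 3: 0x92 = 10010010 (10xxxxxx ✓), payload 010010.
Concatenate: 0010011001010010 = 0x2652 (16 bits → U+2652).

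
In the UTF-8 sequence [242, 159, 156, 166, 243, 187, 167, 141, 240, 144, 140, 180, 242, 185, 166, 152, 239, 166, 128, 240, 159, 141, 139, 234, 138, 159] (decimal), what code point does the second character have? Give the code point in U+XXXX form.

U+FB9CD

Offset 0: leading byte 0xF2 = 11110010 → 4-byte char #1 = F2 9F 9C A6.
Offset 4: leading byte 0xF3 = 11110011 → 4-byte char #2 = F3 BB A7 8D.
Leading byte 0xF3 = 11110011 matches 11110xxx → 4-byte sequence.
Byte 1: 0xF3 = 11110011, payload 011 (3 bits).
Byte 2: 0xBB = 10111011 (10xxxxxx ✓), payload 111011.
Byte 3: 0xA7 = 10100111 (10xxxxxx ✓), payload 100111.
Byte 4: 0x8D = 10001101 (10xxxxxx ✓), payload 001101.
Concatenate: 011111011100111001101 = 0xFB9CD (21 bits → U+FB9CD).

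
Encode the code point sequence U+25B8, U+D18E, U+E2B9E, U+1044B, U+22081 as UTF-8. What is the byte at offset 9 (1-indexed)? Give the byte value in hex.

1-indexed offset 9 is 0-indexed offset 8.
U+25B8 → 3-byte form E2 96 B8 at offsets 0–2.
U+D18E → 3-byte form ED 86 8E at offsets 3–5.
U+E2B9E → 4-byte form F3 A2 AE 9E at offsets 6–9.
Offset 8 falls in char 3's range; it's byte 3 of F3 A2 AE 9E = 0xAE.

0xAE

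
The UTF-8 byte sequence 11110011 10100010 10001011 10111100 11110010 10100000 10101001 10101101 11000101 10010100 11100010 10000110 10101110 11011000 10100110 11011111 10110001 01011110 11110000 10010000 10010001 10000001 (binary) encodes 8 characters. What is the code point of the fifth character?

Offset 0: leading byte 0xF3 = 11110011 → 4-byte char #1 = F3 A2 8B BC.
Offset 4: leading byte 0xF2 = 11110010 → 4-byte char #2 = F2 A0 A9 AD.
Offset 8: leading byte 0xC5 = 11000101 → 2-byte char #3 = C5 94.
Offset 10: leading byte 0xE2 = 11100010 → 3-byte char #4 = E2 86 AE.
Offset 13: leading byte 0xD8 = 11011000 → 2-byte char #5 = D8 A6.
Leading byte 0xD8 = 11011000 matches 110xxxxx → 2-byte sequence.
Byte 1: 0xD8 = 11011000, payload 11000 (5 bits).
Byte 2: 0xA6 = 10100110 (10xxxxxx ✓), payload 100110.
Concatenate: 11000100110 = 0x626 (11 bits → U+0626).

U+0626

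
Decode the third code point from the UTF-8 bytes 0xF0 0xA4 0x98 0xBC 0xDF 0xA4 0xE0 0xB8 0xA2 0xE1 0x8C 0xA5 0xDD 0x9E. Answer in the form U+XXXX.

Offset 0: leading byte 0xF0 = 11110000 → 4-byte char #1 = F0 A4 98 BC.
Offset 4: leading byte 0xDF = 11011111 → 2-byte char #2 = DF A4.
Offset 6: leading byte 0xE0 = 11100000 → 3-byte char #3 = E0 B8 A2.
Leading byte 0xE0 = 11100000 matches 1110xxxx → 3-byte sequence.
Byte 1: 0xE0 = 11100000, payload 0000 (4 bits).
Byte 2: 0xB8 = 10111000 (10xxxxxx ✓), payload 111000.
Byte 3: 0xA2 = 10100010 (10xxxxxx ✓), payload 100010.
Concatenate: 0000111000100010 = 0xE22 (16 bits → U+0E22).

U+0E22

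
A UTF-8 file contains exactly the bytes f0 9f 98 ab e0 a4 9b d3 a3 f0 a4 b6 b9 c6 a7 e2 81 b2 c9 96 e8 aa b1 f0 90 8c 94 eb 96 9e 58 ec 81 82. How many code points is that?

12

Byte at offset 0: 0xF0 = 11110000 → 4-byte char (#1). Advance 4.
Byte at offset 4: 0xE0 = 11100000 → 3-byte char (#2). Advance 3.
Byte at offset 7: 0xD3 = 11010011 → 2-byte char (#3). Advance 2.
Byte at offset 9: 0xF0 = 11110000 → 4-byte char (#4). Advance 4.
Byte at offset 13: 0xC6 = 11000110 → 2-byte char (#5). Advance 2.
Byte at offset 15: 0xE2 = 11100010 → 3-byte char (#6). Advance 3.
Byte at offset 18: 0xC9 = 11001001 → 2-byte char (#7). Advance 2.
Byte at offset 20: 0xE8 = 11101000 → 3-byte char (#8). Advance 3.
Byte at offset 23: 0xF0 = 11110000 → 4-byte char (#9). Advance 4.
Byte at offset 27: 0xEB = 11101011 → 3-byte char (#10). Advance 3.
Byte at offset 30: 0x58 = 01011000 → 1-byte char (#11). Advance 1.
Byte at offset 31: 0xEC = 11101100 → 3-byte char (#12). Advance 3.
Reached end at offset 34 after 12 code points.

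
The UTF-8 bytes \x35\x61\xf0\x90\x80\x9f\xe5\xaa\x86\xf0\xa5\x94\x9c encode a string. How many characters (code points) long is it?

Byte at offset 0: 0x35 = 00110101 → 1-byte char (#1). Advance 1.
Byte at offset 1: 0x61 = 01100001 → 1-byte char (#2). Advance 1.
Byte at offset 2: 0xF0 = 11110000 → 4-byte char (#3). Advance 4.
Byte at offset 6: 0xE5 = 11100101 → 3-byte char (#4). Advance 3.
Byte at offset 9: 0xF0 = 11110000 → 4-byte char (#5). Advance 4.
Reached end at offset 13 after 5 code points.

5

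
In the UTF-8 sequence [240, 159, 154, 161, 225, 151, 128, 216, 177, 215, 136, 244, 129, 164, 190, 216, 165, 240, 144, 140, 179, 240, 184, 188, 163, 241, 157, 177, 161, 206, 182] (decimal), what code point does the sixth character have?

U+0625

Offset 0: leading byte 0xF0 = 11110000 → 4-byte char #1 = F0 9F 9A A1.
Offset 4: leading byte 0xE1 = 11100001 → 3-byte char #2 = E1 97 80.
Offset 7: leading byte 0xD8 = 11011000 → 2-byte char #3 = D8 B1.
Offset 9: leading byte 0xD7 = 11010111 → 2-byte char #4 = D7 88.
Offset 11: leading byte 0xF4 = 11110100 → 4-byte char #5 = F4 81 A4 BE.
Offset 15: leading byte 0xD8 = 11011000 → 2-byte char #6 = D8 A5.
Leading byte 0xD8 = 11011000 matches 110xxxxx → 2-byte sequence.
Byte 1: 0xD8 = 11011000, payload 11000 (5 bits).
Byte 2: 0xA5 = 10100101 (10xxxxxx ✓), payload 100101.
Concatenate: 11000100101 = 0x625 (11 bits → U+0625).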